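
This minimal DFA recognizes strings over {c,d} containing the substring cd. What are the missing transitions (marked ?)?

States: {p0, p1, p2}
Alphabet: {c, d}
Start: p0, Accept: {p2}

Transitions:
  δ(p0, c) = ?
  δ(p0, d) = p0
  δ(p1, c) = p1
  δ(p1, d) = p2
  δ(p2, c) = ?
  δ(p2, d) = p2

From the language and accept set, identify what each state tracks — p0: no c seen yet; p1: seen a c, waiting for d; p2: substring cd seen.
Each missing δ(q, a) is the state matching the new tracked value after reading a.
δ(p0, c) = p1; δ(p2, c) = p2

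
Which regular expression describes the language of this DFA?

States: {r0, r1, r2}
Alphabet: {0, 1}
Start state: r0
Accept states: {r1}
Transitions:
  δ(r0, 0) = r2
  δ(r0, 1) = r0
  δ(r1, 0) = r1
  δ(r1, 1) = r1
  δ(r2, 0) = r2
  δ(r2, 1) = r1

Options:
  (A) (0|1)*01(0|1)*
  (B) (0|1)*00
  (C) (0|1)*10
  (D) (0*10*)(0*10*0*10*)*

Check each option against the DFA on short strings; one disagreement eliminates an option:
  (A) (0|1)*01(0|1)*: agrees with the DFA on every string of length ≤ 6
  (B) (0|1)*00: on '00' the DFA goes r0 → r2 → r2 and rejects (r2 ∉ Accept), but the regex matches it → eliminate
  (C) (0|1)*10: on '01' the DFA goes r0 → r2 → r1 and accepts (r1 ∈ Accept), but the regex does not match it → eliminate
  (D) (0*10*)(0*10*0*10*)*: on '1' the DFA goes r0 → r0 and rejects (r0 ∉ Accept), but the regex matches it → eliminate
Only (A) is consistent with the DFA.
(A) (0|1)*01(0|1)*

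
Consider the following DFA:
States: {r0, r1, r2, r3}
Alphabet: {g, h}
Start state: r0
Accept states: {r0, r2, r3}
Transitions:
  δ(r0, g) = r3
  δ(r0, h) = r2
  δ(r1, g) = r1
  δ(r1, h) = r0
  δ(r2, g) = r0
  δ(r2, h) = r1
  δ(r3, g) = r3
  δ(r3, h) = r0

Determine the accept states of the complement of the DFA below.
Complement accept states = All states \ Original accept states
= {r0, r1, r2, r3} \ {r0, r2, r3}
{r1}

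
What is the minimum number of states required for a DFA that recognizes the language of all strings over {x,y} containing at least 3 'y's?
By Myhill–Nerode, count the distinguishable equivalence classes: 4 classes — having seen 0, 1, 2, or ≥3 copies of 'y'; any two classes i < j (j ≤ 3) are distinguished by the string y^(3−j), which takes class j to 3 copies (accepted) but leaves class i below 3 (rejected).
4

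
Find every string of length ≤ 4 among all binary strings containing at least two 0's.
00, 000, 001, 010, 100, 0000, 0001, 0010, 0011, 0100, 0101, 0110, 1000, 1001, 1010, 1100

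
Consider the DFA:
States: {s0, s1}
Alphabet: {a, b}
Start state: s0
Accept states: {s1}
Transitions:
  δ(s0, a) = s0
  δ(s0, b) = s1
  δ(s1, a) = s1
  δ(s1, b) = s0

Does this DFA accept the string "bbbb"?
Processing string "bbbb":
  s0 --b--> s1
  s1 --b--> s0
  s0 --b--> s1
  s1 --b--> s0
Final state: s0
Accept states: {s1}
No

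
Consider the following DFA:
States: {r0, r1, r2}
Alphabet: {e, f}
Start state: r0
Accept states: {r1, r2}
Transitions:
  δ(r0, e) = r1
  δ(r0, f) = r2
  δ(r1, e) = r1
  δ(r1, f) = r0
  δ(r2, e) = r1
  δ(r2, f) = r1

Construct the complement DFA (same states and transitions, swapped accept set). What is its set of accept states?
Complement accept states = All states \ Original accept states
= {r0, r1, r2} \ {r1, r2}
{r0}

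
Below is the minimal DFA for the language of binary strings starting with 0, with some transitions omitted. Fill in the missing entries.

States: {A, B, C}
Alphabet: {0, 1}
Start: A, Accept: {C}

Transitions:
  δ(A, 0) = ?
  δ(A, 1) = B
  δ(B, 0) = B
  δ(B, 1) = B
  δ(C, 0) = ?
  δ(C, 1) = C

From the language and accept set, identify what each state tracks — A: no input read; B: started with 1 (dead); C: started with 0.
Each missing δ(q, a) is the state matching the new tracked value after reading a.
δ(A, 0) = C; δ(C, 0) = C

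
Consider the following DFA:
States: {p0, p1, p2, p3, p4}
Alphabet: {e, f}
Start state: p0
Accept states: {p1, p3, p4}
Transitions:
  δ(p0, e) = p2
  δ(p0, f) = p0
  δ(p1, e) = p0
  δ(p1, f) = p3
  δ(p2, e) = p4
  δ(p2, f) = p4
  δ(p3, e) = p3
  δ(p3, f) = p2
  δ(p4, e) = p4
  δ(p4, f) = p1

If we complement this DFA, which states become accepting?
Complement accept states = All states \ Original accept states
= {p0, p1, p2, p3, p4} \ {p1, p3, p4}
{p0, p2}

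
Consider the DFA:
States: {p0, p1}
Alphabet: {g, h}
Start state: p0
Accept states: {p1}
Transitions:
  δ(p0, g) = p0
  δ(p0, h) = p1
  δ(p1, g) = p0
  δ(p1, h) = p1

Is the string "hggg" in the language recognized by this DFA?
Processing string "hggg":
  p0 --h--> p1
  p1 --g--> p0
  p0 --g--> p0
  p0 --g--> p0
Final state: p0
Accept states: {p1}
No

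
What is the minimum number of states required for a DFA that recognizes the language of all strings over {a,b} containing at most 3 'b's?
By Myhill–Nerode, count the distinguishable equivalence classes: 5 classes — having seen 0, 1, …, 3, or >3 copies of 'b'; counts 0 through 3 are accepting and >3 is dead.
5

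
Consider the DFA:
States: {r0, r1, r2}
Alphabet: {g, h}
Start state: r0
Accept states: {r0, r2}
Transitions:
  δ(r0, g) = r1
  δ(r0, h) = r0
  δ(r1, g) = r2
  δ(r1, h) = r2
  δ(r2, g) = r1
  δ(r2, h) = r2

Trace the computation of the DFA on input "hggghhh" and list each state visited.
read 'h': r0 → r0
  read 'g': r0 → r1
  read 'g': r1 → r2
  read 'g': r2 → r1
  read 'h': r1 → r2
  read 'h': r2 → r2
  read 'h': r2 → r2
r0 -> r0 -> r1 -> r2 -> r1 -> r2 -> r2 -> r2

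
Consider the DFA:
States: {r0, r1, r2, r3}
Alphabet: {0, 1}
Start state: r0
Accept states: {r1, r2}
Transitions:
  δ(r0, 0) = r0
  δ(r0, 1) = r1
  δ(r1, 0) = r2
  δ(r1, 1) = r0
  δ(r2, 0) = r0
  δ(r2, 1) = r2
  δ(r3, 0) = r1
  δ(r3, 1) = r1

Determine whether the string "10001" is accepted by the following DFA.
Processing string "10001":
  r0 --1--> r1
  r1 --0--> r2
  r2 --0--> r0
  r0 --0--> r0
  r0 --1--> r1
Final state: r1
Accept states: {r1, r2}
Yes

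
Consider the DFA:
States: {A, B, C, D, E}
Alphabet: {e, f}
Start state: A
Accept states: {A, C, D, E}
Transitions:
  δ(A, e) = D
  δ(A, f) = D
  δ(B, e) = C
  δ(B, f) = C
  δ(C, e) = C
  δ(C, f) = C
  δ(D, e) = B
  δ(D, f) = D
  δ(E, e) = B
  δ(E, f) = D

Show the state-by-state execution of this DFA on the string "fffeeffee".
read 'f': A → D
  read 'f': D → D
  read 'f': D → D
  read 'e': D → B
  read 'e': B → C
  read 'f': C → C
  read 'f': C → C
  read 'e': C → C
  read 'e': C → C
A -> D -> D -> D -> B -> C -> C -> C -> C -> C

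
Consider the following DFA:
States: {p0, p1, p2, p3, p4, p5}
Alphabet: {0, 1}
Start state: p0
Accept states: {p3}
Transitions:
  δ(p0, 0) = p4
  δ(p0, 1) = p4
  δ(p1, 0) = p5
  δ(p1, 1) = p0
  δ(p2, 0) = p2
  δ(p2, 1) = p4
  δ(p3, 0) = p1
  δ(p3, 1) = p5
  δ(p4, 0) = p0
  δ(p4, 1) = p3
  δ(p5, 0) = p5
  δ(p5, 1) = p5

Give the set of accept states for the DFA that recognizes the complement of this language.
Complement accept states = All states \ Original accept states
= {p0, p1, p2, p3, p4, p5} \ {p3}
{p0, p1, p2, p4, p5}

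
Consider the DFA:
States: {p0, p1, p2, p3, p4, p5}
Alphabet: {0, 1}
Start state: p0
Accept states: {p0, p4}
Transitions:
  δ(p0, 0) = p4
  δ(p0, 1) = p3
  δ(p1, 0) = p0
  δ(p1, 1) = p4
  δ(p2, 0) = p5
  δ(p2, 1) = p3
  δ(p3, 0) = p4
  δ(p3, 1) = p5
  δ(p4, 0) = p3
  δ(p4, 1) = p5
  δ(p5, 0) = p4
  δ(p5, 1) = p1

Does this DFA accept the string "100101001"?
Processing string "100101001":
  p0 --1--> p3
  p3 --0--> p4
  p4 --0--> p3
  p3 --1--> p5
  p5 --0--> p4
  p4 --1--> p5
  p5 --0--> p4
  p4 --0--> p3
  p3 --1--> p5
Final state: p5
Accept states: {p0, p4}
No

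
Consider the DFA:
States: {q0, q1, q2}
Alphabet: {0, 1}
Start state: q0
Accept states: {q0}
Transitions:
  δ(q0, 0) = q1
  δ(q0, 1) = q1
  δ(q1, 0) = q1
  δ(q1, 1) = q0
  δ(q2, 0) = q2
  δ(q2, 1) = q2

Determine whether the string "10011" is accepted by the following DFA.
Processing string "10011":
  q0 --1--> q1
  q1 --0--> q1
  q1 --0--> q1
  q1 --1--> q0
  q0 --1--> q1
Final state: q1
Accept states: {q0}
No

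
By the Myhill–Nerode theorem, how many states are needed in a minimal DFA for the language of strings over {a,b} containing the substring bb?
By Myhill–Nerode, count the distinguishable equivalence classes: three classes — no progress / one trailing b / bb seen.
3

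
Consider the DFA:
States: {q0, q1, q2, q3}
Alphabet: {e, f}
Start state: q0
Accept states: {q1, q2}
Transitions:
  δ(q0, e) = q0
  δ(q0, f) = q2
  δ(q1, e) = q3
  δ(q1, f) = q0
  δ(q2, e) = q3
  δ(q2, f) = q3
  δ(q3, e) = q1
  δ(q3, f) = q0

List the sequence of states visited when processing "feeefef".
read 'f': q0 → q2
  read 'e': q2 → q3
  read 'e': q3 → q1
  read 'e': q1 → q3
  read 'f': q3 → q0
  read 'e': q0 → q0
  read 'f': q0 → q2
q0 -> q2 -> q3 -> q1 -> q3 -> q0 -> q0 -> q2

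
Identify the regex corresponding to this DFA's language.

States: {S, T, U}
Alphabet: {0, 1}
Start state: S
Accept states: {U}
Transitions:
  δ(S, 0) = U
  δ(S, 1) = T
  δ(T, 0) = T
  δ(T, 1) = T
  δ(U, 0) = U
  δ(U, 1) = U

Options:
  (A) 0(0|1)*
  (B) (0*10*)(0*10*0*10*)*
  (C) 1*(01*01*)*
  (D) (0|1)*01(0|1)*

Check each option against the DFA on short strings; one disagreement eliminates an option:
  (A) 0(0|1)*: agrees with the DFA on every string of length ≤ 6
  (B) (0*10*)(0*10*0*10*)*: on '0' the DFA goes S → U and accepts (U ∈ Accept), but the regex does not match it → eliminate
  (C) 1*(01*01*)*: on ε the DFA stays in S and rejects (S ∉ Accept), but the regex matches it → eliminate
  (D) (0|1)*01(0|1)*: on '0' the DFA goes S → U and accepts (U ∈ Accept), but the regex does not match it → eliminate
Only (A) is consistent with the DFA.
(A) 0(0|1)*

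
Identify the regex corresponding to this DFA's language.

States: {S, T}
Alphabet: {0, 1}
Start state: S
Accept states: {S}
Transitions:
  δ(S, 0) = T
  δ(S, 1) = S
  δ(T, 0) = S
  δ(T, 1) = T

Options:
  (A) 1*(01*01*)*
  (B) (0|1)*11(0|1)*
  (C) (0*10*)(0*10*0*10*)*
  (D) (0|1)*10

Check each option against the DFA on short strings; one disagreement eliminates an option:
  (A) 1*(01*01*)*: agrees with the DFA on every string of length ≤ 6
  (B) (0|1)*11(0|1)*: on ε the DFA stays in S and accepts (S ∈ Accept), but the regex does not match it → eliminate
  (C) (0*10*)(0*10*0*10*)*: on ε the DFA stays in S and accepts (S ∈ Accept), but the regex does not match it → eliminate
  (D) (0|1)*10: on ε the DFA stays in S and accepts (S ∈ Accept), but the regex does not match it → eliminate
Only (A) is consistent with the DFA.
(A) 1*(01*01*)*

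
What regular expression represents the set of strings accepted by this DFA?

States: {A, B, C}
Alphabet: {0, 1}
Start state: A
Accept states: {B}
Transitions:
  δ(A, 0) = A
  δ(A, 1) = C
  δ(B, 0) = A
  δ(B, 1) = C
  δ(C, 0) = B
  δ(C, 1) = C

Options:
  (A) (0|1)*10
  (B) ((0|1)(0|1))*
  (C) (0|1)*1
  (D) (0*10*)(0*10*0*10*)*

Check each option against the DFA on short strings; one disagreement eliminates an option:
  (A) (0|1)*10: agrees with the DFA on every string of length ≤ 6
  (B) ((0|1)(0|1))*: on ε the DFA stays in A and rejects (A ∉ Accept), but the regex matches it → eliminate
  (C) (0|1)*1: on '1' the DFA goes A → C and rejects (C ∉ Accept), but the regex matches it → eliminate
  (D) (0*10*)(0*10*0*10*)*: on '1' the DFA goes A → C and rejects (C ∉ Accept), but the regex matches it → eliminate
Only (A) is consistent with the DFA.
(A) (0|1)*10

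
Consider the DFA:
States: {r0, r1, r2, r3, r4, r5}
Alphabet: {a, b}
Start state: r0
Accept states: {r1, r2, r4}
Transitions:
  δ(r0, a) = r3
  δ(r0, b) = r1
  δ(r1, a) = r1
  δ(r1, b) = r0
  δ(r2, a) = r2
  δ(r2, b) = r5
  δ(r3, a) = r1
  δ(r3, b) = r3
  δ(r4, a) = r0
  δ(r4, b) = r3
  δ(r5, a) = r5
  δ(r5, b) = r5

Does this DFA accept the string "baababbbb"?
Processing string "baababbbb":
  r0 --b--> r1
  r1 --a--> r1
  r1 --a--> r1
  r1 --b--> r0
  r0 --a--> r3
  r3 --b--> r3
  r3 --b--> r3
  r3 --b--> r3
  r3 --b--> r3
Final state: r3
Accept states: {r1, r2, r4}
No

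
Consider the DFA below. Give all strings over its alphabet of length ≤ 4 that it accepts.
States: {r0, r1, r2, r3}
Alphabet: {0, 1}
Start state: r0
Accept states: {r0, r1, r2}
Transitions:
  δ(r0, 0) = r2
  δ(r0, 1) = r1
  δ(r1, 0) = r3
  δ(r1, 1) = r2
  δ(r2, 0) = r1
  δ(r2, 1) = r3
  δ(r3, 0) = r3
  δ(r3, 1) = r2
ε, 0, 1, 00, 11, 001, 011, 101, 110, 0001, 0010, 0101, 0110, 1001, 1010, 1101, 1111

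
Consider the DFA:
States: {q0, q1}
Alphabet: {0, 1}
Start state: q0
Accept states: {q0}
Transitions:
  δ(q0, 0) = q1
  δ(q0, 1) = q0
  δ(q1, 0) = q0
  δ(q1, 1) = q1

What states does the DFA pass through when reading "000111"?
read '0': q0 → q1
  read '0': q1 → q0
  read '0': q0 → q1
  read '1': q1 → q1
  read '1': q1 → q1
  read '1': q1 → q1
q0 -> q1 -> q0 -> q1 -> q1 -> q1 -> q1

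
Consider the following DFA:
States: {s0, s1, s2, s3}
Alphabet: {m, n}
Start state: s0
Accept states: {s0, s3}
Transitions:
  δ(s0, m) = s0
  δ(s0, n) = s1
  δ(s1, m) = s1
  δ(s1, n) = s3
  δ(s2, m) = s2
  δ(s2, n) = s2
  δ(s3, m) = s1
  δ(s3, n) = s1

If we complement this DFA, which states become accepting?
Complement accept states = All states \ Original accept states
= {s0, s1, s2, s3} \ {s0, s3}
{s1, s2}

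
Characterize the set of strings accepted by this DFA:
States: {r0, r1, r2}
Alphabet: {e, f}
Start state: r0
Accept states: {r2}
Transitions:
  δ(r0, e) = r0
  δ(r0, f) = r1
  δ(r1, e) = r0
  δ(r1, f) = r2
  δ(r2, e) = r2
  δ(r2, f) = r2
Testing a few strings:
  'fe' → reject
  'eeef' → reject
  'f' → reject
  'ff' → accept
State roles: r0=no progress toward ff; r1=one trailing f; r2=substring ff seen
All strings over {e,f} containing the substring ff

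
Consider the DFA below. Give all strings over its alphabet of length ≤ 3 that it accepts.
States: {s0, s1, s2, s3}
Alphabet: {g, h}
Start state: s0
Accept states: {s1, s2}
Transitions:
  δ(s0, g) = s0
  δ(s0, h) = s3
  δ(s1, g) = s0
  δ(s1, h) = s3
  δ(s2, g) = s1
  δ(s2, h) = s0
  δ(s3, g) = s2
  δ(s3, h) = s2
hg, hh, ghg, ghh, hgg, hhg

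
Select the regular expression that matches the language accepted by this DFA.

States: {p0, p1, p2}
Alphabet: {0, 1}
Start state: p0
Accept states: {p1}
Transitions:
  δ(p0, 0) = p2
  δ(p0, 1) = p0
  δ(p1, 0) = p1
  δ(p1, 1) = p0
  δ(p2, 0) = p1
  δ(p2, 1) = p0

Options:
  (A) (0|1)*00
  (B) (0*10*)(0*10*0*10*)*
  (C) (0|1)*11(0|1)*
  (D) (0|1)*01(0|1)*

Check each option against the DFA on short strings; one disagreement eliminates an option:
  (A) (0|1)*00: agrees with the DFA on every string of length ≤ 6
  (B) (0*10*)(0*10*0*10*)*: on '1' the DFA goes p0 → p0 and rejects (p0 ∉ Accept), but the regex matches it → eliminate
  (C) (0|1)*11(0|1)*: on '00' the DFA goes p0 → p2 → p1 and accepts (p1 ∈ Accept), but the regex does not match it → eliminate
  (D) (0|1)*01(0|1)*: on '00' the DFA goes p0 → p2 → p1 and accepts (p1 ∈ Accept), but the regex does not match it → eliminate
Only (A) is consistent with the DFA.
(A) (0|1)*00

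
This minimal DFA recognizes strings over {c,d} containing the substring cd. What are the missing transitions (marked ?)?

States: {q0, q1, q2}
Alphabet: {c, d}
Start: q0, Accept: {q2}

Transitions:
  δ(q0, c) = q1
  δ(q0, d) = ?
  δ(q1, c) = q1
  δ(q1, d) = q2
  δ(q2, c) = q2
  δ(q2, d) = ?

From the language and accept set, identify what each state tracks — q0: no c seen yet; q1: seen a c, waiting for d; q2: substring cd seen.
Each missing δ(q, a) is the state matching the new tracked value after reading a.
δ(q0, d) = q0; δ(q2, d) = q2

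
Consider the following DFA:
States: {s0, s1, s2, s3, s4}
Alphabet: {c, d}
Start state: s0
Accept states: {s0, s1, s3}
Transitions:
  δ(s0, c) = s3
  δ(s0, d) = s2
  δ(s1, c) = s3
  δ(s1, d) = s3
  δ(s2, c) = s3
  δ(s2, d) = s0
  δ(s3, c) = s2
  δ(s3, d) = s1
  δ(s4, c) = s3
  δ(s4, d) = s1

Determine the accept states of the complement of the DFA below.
Complement accept states = All states \ Original accept states
= {s0, s1, s2, s3, s4} \ {s0, s1, s3}
{s2, s4}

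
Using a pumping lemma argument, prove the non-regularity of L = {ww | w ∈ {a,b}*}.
Assume L is regular with pumping length p. Idea: pumping the leading a-block breaks the equality of the two halves.
Choose s = a^p b a^p b ∈ L (with w = a^p b). |s| = 2p+2 ≥ p. By the pumping lemma, s = xyz with |xy| ≤ p, |y| > 0, so y = a^k with k ≥ 1, in the first a-block. Then xy²z = a^(p+k) b a^p b, of length 2p+2+k. If k is odd this length is odd, so it cannot be of the form ww. If k is even, each half has length p+1+k/2 ≤ p+k, so the first half lies entirely inside the leading a-block and contains no b, while the second half ends in b; the halves differ. Either way xy²z ∉ L.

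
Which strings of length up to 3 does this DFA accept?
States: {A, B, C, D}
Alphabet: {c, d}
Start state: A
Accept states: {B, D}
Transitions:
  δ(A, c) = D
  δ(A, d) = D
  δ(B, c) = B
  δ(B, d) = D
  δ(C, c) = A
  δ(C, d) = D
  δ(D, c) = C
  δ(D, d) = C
c, d, ccd, cdd, dcd, ddd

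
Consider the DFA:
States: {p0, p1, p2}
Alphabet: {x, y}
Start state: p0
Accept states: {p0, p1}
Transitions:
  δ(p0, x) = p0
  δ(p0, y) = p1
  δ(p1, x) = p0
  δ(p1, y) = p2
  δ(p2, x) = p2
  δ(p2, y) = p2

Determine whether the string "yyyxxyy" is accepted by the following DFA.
Processing string "yyyxxyy":
  p0 --y--> p1
  p1 --y--> p2
  p2 --y--> p2
  p2 --x--> p2
  p2 --x--> p2
  p2 --y--> p2
  p2 --y--> p2
Final state: p2
Accept states: {p0, p1}
No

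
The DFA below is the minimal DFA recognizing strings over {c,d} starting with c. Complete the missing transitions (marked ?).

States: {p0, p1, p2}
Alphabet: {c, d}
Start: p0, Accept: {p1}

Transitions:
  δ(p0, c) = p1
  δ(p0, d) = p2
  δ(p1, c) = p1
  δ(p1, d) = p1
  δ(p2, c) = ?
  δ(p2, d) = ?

From the language and accept set, identify what each state tracks — p0: no input read; p1: started with c; p2: started with d (dead).
Each missing δ(q, a) is the state matching the new tracked value after reading a.
δ(p2, c) = p2; δ(p2, d) = p2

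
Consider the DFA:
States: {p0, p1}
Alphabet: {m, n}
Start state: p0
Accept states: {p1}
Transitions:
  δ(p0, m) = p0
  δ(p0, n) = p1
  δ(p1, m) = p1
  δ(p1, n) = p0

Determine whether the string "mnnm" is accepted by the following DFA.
Processing string "mnnm":
  p0 --m--> p0
  p0 --n--> p1
  p1 --n--> p0
  p0 --m--> p0
Final state: p0
Accept states: {p1}
No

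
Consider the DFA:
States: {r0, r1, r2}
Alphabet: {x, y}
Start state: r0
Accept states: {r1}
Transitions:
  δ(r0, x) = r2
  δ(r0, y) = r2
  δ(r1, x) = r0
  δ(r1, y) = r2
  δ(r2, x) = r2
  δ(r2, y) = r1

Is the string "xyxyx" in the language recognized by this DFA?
Processing string "xyxyx":
  r0 --x--> r2
  r2 --y--> r1
  r1 --x--> r0
  r0 --y--> r2
  r2 --x--> r2
Final state: r2
Accept states: {r1}
No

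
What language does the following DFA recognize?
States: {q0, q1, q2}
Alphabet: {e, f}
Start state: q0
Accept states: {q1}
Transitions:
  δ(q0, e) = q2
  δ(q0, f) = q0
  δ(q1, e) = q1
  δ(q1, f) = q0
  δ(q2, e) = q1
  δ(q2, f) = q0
Testing a few strings:
  'fef' → reject
  'ee' → accept
  'feff' → reject
  'fffe' → reject
State roles: q0=last symbol not e; q1=two trailing e's; q2=one trailing e
All strings over {e,f} ending with ee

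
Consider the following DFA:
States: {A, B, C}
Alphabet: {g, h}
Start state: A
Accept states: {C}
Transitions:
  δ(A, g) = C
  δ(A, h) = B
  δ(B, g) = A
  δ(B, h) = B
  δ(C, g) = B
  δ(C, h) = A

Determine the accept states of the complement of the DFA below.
Complement accept states = All states \ Original accept states
= {A, B, C} \ {C}
{A, B}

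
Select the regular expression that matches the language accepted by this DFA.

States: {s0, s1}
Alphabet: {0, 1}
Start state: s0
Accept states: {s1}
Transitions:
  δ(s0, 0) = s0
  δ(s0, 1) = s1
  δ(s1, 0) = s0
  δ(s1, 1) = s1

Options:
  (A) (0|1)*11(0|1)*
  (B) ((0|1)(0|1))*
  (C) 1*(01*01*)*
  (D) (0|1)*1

Check each option against the DFA on short strings; one disagreement eliminates an option:
  (A) (0|1)*11(0|1)*: on '1' the DFA goes s0 → s1 and accepts (s1 ∈ Accept), but the regex does not match it → eliminate
  (B) ((0|1)(0|1))*: on ε the DFA stays in s0 and rejects (s0 ∉ Accept), but the regex matches it → eliminate
  (C) 1*(01*01*)*: on ε the DFA stays in s0 and rejects (s0 ∉ Accept), but the regex matches it → eliminate
  (D) (0|1)*1: agrees with the DFA on every string of length ≤ 6
Only (D) is consistent with the DFA.
(D) (0|1)*1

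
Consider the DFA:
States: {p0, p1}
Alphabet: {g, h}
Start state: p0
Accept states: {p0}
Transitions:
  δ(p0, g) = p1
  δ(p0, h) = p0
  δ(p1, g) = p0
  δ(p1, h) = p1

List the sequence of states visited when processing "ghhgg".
read 'g': p0 → p1
  read 'h': p1 → p1
  read 'h': p1 → p1
  read 'g': p1 → p0
  read 'g': p0 → p1
p0 -> p1 -> p1 -> p1 -> p0 -> p1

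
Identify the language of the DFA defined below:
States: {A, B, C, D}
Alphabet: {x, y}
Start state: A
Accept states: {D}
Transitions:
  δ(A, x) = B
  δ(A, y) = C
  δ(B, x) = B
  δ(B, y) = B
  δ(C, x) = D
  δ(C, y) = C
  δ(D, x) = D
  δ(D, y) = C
Testing a few strings:
  'x' → reject
  'xxy' → reject
  'yyxx' → accept
  'xyy' → reject
State roles: A=no input read; B=started with x (dead); C=started with y, last symbol y; D=started with y, last symbol x
All strings over {x,y} that start with y and end with x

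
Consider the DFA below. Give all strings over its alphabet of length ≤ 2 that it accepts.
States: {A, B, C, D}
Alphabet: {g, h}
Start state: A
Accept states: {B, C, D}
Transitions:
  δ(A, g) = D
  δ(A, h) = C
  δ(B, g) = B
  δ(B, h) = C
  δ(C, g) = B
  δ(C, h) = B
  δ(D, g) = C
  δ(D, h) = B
g, h, gg, gh, hg, hh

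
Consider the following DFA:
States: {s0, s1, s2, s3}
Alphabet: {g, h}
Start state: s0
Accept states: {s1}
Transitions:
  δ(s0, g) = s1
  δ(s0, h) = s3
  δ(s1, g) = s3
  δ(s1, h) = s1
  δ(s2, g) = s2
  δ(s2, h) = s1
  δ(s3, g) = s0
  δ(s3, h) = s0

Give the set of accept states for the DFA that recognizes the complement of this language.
Complement accept states = All states \ Original accept states
= {s0, s1, s2, s3} \ {s1}
{s0, s2, s3}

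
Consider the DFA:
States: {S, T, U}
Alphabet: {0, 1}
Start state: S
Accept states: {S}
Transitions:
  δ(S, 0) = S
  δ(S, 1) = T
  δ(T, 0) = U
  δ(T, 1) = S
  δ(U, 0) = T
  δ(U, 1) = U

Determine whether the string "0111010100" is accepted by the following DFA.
Processing string "0111010100":
  S --0--> S
  S --1--> T
  T --1--> S
  S --1--> T
  T --0--> U
  U --1--> U
  U --0--> T
  T --1--> S
  S --0--> S
  S --0--> S
Final state: S
Accept states: {S}
Yes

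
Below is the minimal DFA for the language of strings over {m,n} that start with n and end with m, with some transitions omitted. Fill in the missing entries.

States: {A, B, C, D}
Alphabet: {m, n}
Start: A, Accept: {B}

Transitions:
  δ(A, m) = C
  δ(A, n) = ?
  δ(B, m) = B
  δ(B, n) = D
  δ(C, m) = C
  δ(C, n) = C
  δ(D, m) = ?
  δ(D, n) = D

From the language and accept set, identify what each state tracks — A: no input read; B: started with n, last symbol m; C: started with m (dead); D: started with n, last symbol n.
Each missing δ(q, a) is the state matching the new tracked value after reading a.
δ(A, n) = D; δ(D, m) = B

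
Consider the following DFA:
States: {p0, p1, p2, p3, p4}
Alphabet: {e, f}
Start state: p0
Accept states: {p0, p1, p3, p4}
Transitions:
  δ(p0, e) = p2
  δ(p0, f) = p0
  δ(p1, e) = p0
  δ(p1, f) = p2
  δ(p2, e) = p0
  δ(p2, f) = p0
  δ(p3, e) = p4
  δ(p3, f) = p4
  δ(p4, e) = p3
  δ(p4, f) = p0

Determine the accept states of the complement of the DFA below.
Complement accept states = All states \ Original accept states
= {p0, p1, p2, p3, p4} \ {p0, p1, p3, p4}
{p2}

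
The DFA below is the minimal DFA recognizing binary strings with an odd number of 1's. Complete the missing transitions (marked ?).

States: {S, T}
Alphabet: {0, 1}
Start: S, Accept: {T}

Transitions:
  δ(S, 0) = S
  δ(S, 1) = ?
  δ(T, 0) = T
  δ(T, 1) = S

From the language and accept set, identify what each state tracks — S: even number of 1's so far; T: odd number of 1's so far.
Each missing δ(q, a) is the state matching the new tracked value after reading a.
δ(S, 1) = T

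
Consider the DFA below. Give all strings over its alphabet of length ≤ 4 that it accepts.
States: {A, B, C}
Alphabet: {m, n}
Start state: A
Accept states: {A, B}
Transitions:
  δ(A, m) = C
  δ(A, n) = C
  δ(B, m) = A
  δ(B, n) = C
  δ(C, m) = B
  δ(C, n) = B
ε, mm, mn, nm, nn, mmm, mnm, nmm, nnm, mmnm, mmnn, mnnm, mnnn, nmnm, nmnn, nnnm, nnnn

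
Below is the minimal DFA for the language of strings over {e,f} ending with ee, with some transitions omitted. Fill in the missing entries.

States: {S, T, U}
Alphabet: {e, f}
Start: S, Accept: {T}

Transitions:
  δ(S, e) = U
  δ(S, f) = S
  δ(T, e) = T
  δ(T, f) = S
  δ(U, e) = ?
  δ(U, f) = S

From the language and accept set, identify what each state tracks — S: last symbol not e; T: two trailing e's; U: one trailing e.
Each missing δ(q, a) is the state matching the new tracked value after reading a.
δ(U, e) = T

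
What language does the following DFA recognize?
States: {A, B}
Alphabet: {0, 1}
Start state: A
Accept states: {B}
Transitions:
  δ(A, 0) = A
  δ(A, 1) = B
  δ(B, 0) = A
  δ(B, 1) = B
Testing a few strings:
  '0' → reject
  '110' → reject
  '1' → accept
  '10' → reject
State roles: A=last symbol not 1; B=last symbol is 1
All binary strings ending with 1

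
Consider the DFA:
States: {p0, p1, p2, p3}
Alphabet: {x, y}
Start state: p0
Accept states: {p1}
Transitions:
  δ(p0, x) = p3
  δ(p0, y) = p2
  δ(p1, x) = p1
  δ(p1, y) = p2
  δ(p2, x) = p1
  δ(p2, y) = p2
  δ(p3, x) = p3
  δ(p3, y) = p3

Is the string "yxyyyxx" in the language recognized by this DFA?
Processing string "yxyyyxx":
  p0 --y--> p2
  p2 --x--> p1
  p1 --y--> p2
  p2 --y--> p2
  p2 --y--> p2
  p2 --x--> p1
  p1 --x--> p1
Final state: p1
Accept states: {p1}
Yes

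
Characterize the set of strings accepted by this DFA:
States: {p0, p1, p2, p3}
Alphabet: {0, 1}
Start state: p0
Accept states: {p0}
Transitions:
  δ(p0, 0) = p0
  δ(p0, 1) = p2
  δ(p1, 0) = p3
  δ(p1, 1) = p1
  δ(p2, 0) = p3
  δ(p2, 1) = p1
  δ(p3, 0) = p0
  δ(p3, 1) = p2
Testing a few strings:
  '11' → reject
  '00' → accept
  '0' → accept
  '1' → reject
State roles: p0=value ≡ 0 (mod 4); p1=value ≡ 3 (mod 4); p2=value ≡ 1 (mod 4); p3=value ≡ 2 (mod 4)
All binary strings representing a multiple of 4 (read in base 2; leading zeros allowed and ε counts as 0)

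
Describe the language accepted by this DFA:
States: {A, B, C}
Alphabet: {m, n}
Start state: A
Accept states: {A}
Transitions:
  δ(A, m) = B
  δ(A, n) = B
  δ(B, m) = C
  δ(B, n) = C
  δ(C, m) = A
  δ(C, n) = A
Testing a few strings:
  'nnm' → accept
  'mmn' → accept
  'n' → reject
  'm' → reject
State roles: A=length ≡ 0 (mod 3); B=length ≡ 1 (mod 3); C=length ≡ 2 (mod 3)
All strings over {m,n} whose length is a multiple of 3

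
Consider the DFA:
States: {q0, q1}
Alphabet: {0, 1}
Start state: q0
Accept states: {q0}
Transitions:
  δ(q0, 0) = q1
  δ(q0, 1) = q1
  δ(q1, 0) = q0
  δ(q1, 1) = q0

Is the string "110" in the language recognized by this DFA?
Processing string "110":
  q0 --1--> q1
  q1 --1--> q0
  q0 --0--> q1
Final state: q1
Accept states: {q0}
No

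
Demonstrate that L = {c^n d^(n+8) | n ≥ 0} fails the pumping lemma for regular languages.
Assume L is regular with pumping length p. Idea: pumping the c-block breaks the fixed offset of 8.
Choose s = c^p d^(p+8) ∈ L. By the pumping lemma, s = xyz with |xy| ≤ p, |y| > 0, so y = c^k with k ≥ 1. Then xy²z = c^(p+k) d^(p+8). For this to be in L we would need p+8 = (p+k)+8, i.e. k = 0, contradicting k ≥ 1. So xy²z ∉ L.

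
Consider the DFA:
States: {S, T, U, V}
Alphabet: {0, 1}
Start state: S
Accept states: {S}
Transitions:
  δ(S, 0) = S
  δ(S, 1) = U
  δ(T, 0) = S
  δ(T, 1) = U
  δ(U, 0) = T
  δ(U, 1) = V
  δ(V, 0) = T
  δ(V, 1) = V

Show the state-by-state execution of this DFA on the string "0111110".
read '0': S → S
  read '1': S → U
  read '1': U → V
  read '1': V → V
  read '1': V → V
  read '1': V → V
  read '0': V → T
S -> S -> U -> V -> V -> V -> V -> T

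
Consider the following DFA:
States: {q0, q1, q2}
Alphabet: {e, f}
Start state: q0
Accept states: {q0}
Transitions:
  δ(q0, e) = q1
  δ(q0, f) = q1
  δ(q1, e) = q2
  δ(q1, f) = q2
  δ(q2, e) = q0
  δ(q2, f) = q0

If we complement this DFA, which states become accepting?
Complement accept states = All states \ Original accept states
= {q0, q1, q2} \ {q0}
{q1, q2}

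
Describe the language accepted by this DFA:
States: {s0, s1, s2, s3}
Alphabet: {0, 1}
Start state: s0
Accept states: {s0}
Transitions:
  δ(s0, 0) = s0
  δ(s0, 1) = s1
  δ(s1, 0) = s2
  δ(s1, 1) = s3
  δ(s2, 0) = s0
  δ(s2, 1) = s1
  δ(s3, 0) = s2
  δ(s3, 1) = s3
Testing a few strings:
  '111' → reject
  '1' → reject
  '11' → reject
  '01' → reject
State roles: s0=value ≡ 0 (mod 4); s1=value ≡ 1 (mod 4); s2=value ≡ 2 (mod 4); s3=value ≡ 3 (mod 4)
All binary strings representing a multiple of 4 (read in base 2; leading zeros allowed and ε counts as 0)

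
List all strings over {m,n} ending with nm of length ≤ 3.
nm, mnm, nnm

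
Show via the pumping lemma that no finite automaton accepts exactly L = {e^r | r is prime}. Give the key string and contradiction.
Assume L is regular with pumping length p. Idea: pumping by a suitable count produces a composite length.
Let q be a prime with q ≥ p and choose s = e^q ∈ L. By the pumping lemma, s = xyz with |xy| ≤ p, |y| = k ≥ 1. Take i = q+1: |xy^(q+1)z| = q + q·k = q(1+k). Since q ≥ 2 and 1+k ≥ 2, q(1+k) is composite, so xy^(q+1)z ∉ L.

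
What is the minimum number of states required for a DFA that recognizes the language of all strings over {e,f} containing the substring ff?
By Myhill–Nerode, count the distinguishable equivalence classes: three classes — no progress / one trailing f / ff seen.
3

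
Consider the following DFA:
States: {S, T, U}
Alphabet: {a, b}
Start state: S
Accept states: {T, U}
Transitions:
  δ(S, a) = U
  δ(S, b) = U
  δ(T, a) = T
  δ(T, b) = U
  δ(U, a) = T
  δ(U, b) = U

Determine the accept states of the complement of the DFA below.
Complement accept states = All states \ Original accept states
= {S, T, U} \ {T, U}
{S}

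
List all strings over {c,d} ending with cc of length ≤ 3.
cc, ccc, dcc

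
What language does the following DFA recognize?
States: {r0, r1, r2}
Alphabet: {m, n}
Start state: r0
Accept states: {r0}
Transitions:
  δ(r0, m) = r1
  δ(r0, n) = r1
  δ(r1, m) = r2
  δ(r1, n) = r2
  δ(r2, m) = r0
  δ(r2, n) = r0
Testing a few strings:
  'nnnm' → reject
  'n' → reject
  'm' → reject
  'mn' → reject
State roles: r0=length ≡ 0 (mod 3); r1=length ≡ 1 (mod 3); r2=length ≡ 2 (mod 3)
All strings over {m,n} whose length is a multiple of 3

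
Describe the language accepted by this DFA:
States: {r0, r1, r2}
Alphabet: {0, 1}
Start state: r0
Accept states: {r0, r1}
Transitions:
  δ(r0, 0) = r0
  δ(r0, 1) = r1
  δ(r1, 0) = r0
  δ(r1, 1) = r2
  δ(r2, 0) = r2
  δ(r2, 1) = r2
Testing a few strings:
  '1' → accept
  '1111' → reject
  '0' → accept
  '10' → accept
State roles: r0=last symbol not 1 (ok); r1=last symbol 1 (ok); r2=saw 11 (dead)
All binary strings with no two consecutive 1's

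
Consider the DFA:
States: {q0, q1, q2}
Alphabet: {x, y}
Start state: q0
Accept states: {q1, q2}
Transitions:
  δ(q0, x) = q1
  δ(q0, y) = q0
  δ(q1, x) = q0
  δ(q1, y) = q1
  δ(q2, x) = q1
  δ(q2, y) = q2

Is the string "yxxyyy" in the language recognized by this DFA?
Processing string "yxxyyy":
  q0 --y--> q0
  q0 --x--> q1
  q1 --x--> q0
  q0 --y--> q0
  q0 --y--> q0
  q0 --y--> q0
Final state: q0
Accept states: {q1, q2}
No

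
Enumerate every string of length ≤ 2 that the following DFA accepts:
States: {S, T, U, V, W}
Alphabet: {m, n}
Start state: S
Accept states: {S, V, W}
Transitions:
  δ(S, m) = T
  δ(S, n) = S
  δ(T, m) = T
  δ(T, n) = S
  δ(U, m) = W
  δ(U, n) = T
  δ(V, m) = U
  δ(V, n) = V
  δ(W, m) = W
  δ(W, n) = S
ε, n, mn, nn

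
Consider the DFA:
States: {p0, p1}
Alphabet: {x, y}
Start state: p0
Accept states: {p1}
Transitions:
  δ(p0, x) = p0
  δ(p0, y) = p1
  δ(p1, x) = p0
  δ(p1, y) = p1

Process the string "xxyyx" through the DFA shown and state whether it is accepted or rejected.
Processing string "xxyyx":
  p0 --x--> p0
  p0 --x--> p0
  p0 --y--> p1
  p1 --y--> p1
  p1 --x--> p0
Final state: p0
Accept states: {p1}
No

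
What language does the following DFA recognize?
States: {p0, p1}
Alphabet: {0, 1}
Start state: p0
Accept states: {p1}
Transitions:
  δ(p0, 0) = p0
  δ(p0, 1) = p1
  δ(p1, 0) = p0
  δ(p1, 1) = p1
Testing a few strings:
  '11' → accept
  '011' → accept
  '1' → accept
  '111' → accept
State roles: p0=last symbol not 1; p1=last symbol is 1
All binary strings ending with 1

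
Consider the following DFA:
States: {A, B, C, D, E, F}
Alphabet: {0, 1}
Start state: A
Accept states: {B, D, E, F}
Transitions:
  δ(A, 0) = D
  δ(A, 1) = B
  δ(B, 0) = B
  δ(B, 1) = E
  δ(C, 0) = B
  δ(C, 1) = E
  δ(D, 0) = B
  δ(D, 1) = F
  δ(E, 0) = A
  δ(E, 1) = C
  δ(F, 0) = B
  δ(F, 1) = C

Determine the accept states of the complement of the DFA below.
Complement accept states = All states \ Original accept states
= {A, B, C, D, E, F} \ {B, D, E, F}
{A, C}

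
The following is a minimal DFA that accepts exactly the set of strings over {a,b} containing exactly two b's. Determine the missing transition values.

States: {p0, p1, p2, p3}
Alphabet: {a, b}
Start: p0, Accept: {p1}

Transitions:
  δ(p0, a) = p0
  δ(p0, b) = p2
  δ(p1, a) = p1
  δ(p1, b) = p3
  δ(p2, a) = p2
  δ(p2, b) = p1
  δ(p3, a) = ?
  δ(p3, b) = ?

From the language and accept set, identify what each state tracks — p0: zero b's; p1: two b's; p2: one b; p3: ≥ three b's (dead).
Each missing δ(q, a) is the state matching the new tracked value after reading a.
δ(p3, a) = p3; δ(p3, b) = p3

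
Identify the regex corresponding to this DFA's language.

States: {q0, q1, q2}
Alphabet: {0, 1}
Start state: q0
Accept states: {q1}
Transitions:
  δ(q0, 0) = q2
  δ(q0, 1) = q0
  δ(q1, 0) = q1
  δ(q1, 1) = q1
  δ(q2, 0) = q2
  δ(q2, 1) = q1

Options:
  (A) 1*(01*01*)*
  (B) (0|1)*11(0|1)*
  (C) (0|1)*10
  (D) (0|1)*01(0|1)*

Check each option against the DFA on short strings; one disagreement eliminates an option:
  (A) 1*(01*01*)*: on ε the DFA stays in q0 and rejects (q0 ∉ Accept), but the regex matches it → eliminate
  (B) (0|1)*11(0|1)*: on '01' the DFA goes q0 → q2 → q1 and accepts (q1 ∈ Accept), but the regex does not match it → eliminate
  (C) (0|1)*10: on '01' the DFA goes q0 → q2 → q1 and accepts (q1 ∈ Accept), but the regex does not match it → eliminate
  (D) (0|1)*01(0|1)*: agrees with the DFA on every string of length ≤ 6
Only (D) is consistent with the DFA.
(D) (0|1)*01(0|1)*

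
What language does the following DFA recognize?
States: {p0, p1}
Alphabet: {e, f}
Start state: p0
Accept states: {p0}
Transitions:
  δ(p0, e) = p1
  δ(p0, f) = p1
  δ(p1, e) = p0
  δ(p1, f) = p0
Testing a few strings:
  'ff' → accept
  'f' → reject
  'efe' → reject
  'eef' → reject
State roles: p0=even length so far; p1=odd length so far
All strings over {e,f} of even length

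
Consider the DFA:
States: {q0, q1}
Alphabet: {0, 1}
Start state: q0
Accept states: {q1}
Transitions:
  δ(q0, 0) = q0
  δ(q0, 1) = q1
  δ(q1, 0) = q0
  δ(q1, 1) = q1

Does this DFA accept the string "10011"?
Processing string "10011":
  q0 --1--> q1
  q1 --0--> q0
  q0 --0--> q0
  q0 --1--> q1
  q1 --1--> q1
Final state: q1
Accept states: {q1}
Yes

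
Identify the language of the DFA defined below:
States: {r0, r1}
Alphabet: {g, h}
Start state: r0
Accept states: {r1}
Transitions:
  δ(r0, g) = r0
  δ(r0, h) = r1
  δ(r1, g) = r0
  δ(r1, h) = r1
Testing a few strings:
  'h' → accept
  'g' → reject
  'hhg' → reject
  'ggg' → reject
State roles: r0=last symbol not h; r1=last symbol is h
All strings over {g,h} ending with h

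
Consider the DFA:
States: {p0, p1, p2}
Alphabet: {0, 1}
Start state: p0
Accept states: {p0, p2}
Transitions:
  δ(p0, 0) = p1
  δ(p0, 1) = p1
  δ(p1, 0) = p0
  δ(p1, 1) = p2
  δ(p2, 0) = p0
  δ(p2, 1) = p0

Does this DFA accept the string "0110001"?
Processing string "0110001":
  p0 --0--> p1
  p1 --1--> p2
  p2 --1--> p0
  p0 --0--> p1
  p1 --0--> p0
  p0 --0--> p1
  p1 --1--> p2
Final state: p2
Accept states: {p0, p2}
Yes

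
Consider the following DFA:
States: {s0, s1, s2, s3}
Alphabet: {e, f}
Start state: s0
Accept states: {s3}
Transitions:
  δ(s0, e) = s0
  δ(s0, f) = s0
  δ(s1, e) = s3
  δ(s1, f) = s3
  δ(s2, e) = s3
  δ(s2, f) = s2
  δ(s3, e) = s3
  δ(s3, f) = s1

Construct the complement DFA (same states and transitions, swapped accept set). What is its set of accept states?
Complement accept states = All states \ Original accept states
= {s0, s1, s2, s3} \ {s3}
{s0, s1, s2}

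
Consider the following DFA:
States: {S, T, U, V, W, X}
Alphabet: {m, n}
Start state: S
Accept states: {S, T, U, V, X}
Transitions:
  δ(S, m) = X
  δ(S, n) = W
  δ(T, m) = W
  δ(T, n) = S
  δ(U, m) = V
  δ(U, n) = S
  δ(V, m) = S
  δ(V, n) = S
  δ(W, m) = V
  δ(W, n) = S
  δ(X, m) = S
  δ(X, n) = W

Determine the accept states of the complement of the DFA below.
Complement accept states = All states \ Original accept states
= {S, T, U, V, W, X} \ {S, T, U, V, X}
{W}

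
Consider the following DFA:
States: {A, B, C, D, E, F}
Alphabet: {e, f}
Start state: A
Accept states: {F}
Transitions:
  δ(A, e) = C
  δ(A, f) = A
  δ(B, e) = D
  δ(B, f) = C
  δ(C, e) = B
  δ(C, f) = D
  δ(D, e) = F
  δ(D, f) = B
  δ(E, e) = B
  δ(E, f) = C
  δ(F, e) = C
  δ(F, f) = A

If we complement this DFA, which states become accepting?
Complement accept states = All states \ Original accept states
= {A, B, C, D, E, F} \ {F}
{A, B, C, D, E}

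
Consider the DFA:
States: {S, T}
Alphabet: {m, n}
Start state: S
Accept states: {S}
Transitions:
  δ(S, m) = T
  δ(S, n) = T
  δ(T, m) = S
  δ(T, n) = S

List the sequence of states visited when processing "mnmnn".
read 'm': S → T
  read 'n': T → S
  read 'm': S → T
  read 'n': T → S
  read 'n': S → T
S -> T -> S -> T -> S -> T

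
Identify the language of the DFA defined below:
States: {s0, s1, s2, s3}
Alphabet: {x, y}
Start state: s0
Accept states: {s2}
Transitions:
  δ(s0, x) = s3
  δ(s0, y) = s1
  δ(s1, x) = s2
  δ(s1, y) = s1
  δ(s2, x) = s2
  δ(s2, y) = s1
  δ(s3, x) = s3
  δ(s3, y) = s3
Testing a few strings:
  'yy' → reject
  'y' → reject
  'yx' → accept
  'xyx' → reject
State roles: s0=no input read; s1=started with y, last symbol y; s2=started with y, last symbol x; s3=started with x (dead)
All strings over {x,y} that start with y and end with x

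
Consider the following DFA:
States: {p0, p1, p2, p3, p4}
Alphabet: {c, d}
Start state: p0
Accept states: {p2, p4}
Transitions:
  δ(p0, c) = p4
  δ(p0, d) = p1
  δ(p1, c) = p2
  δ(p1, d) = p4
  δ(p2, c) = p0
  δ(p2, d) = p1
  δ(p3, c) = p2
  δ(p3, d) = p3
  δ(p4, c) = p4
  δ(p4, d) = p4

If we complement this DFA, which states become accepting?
Complement accept states = All states \ Original accept states
= {p0, p1, p2, p3, p4} \ {p2, p4}
{p0, p1, p3}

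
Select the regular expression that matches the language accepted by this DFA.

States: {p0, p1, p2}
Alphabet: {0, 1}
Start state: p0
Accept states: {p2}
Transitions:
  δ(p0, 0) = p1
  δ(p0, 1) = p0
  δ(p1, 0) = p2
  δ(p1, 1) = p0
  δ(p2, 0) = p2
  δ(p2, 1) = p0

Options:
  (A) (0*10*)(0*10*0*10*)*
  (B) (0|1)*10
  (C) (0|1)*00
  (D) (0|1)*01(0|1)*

Check each option against the DFA on short strings; one disagreement eliminates an option:
  (A) (0*10*)(0*10*0*10*)*: on '1' the DFA goes p0 → p0 and rejects (p0 ∉ Accept), but the regex matches it → eliminate
  (B) (0|1)*10: on '00' the DFA goes p0 → p1 → p2 and accepts (p2 ∈ Accept), but the regex does not match it → eliminate
  (C) (0|1)*00: agrees with the DFA on every string of length ≤ 6
  (D) (0|1)*01(0|1)*: on '00' the DFA goes p0 → p1 → p2 and accepts (p2 ∈ Accept), but the regex does not match it → eliminate
Only (C) is consistent with the DFA.
(C) (0|1)*00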